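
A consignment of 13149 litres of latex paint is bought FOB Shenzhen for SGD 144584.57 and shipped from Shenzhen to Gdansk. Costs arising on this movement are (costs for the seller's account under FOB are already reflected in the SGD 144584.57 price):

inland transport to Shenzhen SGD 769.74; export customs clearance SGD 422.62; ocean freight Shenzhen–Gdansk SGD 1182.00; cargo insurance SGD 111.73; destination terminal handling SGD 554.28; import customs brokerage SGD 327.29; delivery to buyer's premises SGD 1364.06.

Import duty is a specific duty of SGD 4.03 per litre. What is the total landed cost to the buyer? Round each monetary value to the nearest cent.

FOB: the seller bears costs until goods are on board at the origin port; the buyer bears freight, insurance and all costs thereafter.
Already in the invoice (seller's account under FOB): inland to port, export clearance — exclude.
CIF value = FOB price + freight + insurance = 144584.57 + 1182.00 + 111.73 = 145878.30
Import duty = 13149 × 4.03 = 52990.47
Buyer bears: freight 1182.00 + insurance 111.73 + destination terminal 554.28 + brokerage 327.29 + delivery 1364.06 + duty 52990.47 = 56529.83
Landed cost = invoice 144584.57 + 56529.83 = 201114.40

Total landed cost: SGD 201114.40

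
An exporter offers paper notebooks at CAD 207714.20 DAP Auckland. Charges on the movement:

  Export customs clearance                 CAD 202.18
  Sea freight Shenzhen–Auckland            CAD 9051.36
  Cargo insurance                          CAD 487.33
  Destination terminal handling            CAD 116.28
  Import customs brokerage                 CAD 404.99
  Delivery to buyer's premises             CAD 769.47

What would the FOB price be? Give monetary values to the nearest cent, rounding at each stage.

Not relevant to the conversion: export clearance — on the seller under both DAP and FOB; already in the DAP price and stays in the FOB price. brokerage — on the buyer under both terms; not part of either seller's price.
From DAP to FOB, the seller no longer bears: freight, insurance, destination terminal, delivery.
FOB price = 207714.20 − 9051.36 − 487.33 − 116.28 − 769.47 = 197289.76

FOB price: CAD 197289.76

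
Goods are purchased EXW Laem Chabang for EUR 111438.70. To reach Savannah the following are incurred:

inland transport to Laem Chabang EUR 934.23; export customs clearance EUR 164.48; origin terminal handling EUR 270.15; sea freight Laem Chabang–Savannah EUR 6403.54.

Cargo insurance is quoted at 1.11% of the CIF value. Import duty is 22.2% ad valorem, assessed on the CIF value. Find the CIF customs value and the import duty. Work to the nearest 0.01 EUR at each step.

Let C be the CIF value. C = EXW price + pre-shipment costs + freight + 1.11% × C
C − 1.11% × C = 111438.70 + 934.23 + 164.48 + 270.15 + 6403.54
0.9889 × C = 119211.10
C = 119211.10 / 0.9889 = 120549.20
Insurance premium = 1.11% × 120549.20 = 1338.10
Import duty = 120549.20 × 22.2% = 26761.92

CIF value: EUR 120549.20; import duty: EUR 26761.92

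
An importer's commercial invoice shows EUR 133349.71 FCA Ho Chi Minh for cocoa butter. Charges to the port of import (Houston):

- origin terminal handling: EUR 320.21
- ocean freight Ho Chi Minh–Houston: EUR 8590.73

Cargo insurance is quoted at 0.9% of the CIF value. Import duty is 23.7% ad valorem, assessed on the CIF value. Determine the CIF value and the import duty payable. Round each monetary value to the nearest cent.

Let C be the CIF value. C = FCA price + pre-shipment costs + freight + 0.9% × C
C − 0.9% × C = 133349.71 + 320.21 + 8590.73
0.991 × C = 142260.65
C = 142260.65 / 0.991 = 143552.62
Insurance premium = 0.9% × 143552.62 = 1291.97
Import duty = 143552.62 × 23.7% = 34021.97

CIF value: EUR 143552.62; import duty: EUR 34021.97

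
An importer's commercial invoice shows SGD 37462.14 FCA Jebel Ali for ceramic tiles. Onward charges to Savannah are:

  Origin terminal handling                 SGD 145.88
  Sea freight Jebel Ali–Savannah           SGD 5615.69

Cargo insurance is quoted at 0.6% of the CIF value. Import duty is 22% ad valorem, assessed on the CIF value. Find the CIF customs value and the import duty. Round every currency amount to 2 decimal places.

CIF value: SGD 43484.62; import duty: SGD 9566.62

Let C be the CIF value. C = FCA price + pre-shipment costs + freight + 0.6% × C
C − 0.6% × C = 37462.14 + 145.88 + 5615.69
0.994 × C = 43223.71
C = 43223.71 / 0.994 = 43484.62
Insurance premium = 0.6% × 43484.62 = 260.91
Import duty = 43484.62 × 22% = 9566.62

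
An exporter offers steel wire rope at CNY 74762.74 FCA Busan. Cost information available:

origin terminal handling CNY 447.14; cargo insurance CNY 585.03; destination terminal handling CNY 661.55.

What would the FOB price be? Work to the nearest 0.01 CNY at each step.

FOB price: CNY 75209.88

Not relevant to the conversion: insurance, destination terminal — on the buyer under both terms; not part of either seller's price.
From FCA to FOB, the seller additionally bears: origin terminal.
FOB price = 74762.74 + 447.14 = 75209.88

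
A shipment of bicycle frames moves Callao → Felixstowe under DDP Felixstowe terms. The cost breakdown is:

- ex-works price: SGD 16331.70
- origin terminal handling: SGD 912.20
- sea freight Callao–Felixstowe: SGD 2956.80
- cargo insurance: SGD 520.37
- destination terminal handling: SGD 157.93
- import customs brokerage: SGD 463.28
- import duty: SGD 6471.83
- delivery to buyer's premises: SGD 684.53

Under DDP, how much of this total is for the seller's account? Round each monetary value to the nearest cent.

Seller's account: SGD 28498.64

DDP: the seller bears all costs including import duty.
Seller's account: goods 16331.70 + origin terminal 912.20 + freight 2956.80 + insurance 520.37 + destination terminal 157.93 + brokerage 463.28 + duty 6471.83 + delivery 684.53 = 28498.64
Buyer's account: 0.00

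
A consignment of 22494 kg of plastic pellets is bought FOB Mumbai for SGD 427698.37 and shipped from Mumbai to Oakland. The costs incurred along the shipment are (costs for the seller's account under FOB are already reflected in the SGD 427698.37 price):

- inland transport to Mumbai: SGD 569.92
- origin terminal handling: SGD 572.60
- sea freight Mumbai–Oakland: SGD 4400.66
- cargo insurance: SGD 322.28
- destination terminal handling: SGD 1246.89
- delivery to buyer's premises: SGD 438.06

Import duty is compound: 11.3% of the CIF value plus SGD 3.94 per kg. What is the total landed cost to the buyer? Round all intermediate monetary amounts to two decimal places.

FOB: the seller bears costs until goods are on board at the origin port; the buyer bears freight, insurance and all costs thereafter.
Already in the invoice (seller's account under FOB): inland to port, origin terminal — exclude.
CIF value = FOB price + freight + insurance = 427698.37 + 4400.66 + 322.28 = 432421.31
Ad valorem component: 432421.31 × 11.3% = 48863.61
Specific component: 22494 × 3.94 = 88626.36
Import duty = 48863.61 + 88626.36 = 137489.97
Buyer bears: freight 4400.66 + insurance 322.28 + destination terminal 1246.89 + delivery 438.06 + duty 137489.97 = 143897.86
Landed cost = invoice 427698.37 + 143897.86 = 571596.23

Total landed cost: SGD 571596.23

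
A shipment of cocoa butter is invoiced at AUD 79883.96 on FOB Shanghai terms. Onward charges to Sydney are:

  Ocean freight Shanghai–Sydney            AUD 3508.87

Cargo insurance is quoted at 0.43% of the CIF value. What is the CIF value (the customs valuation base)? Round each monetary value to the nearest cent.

CIF value: AUD 83752.97

Let C be the CIF value. C = FOB price + freight + 0.43% × C
C − 0.43% × C = 79883.96 + 3508.87
0.9957 × C = 83392.83
C = 83392.83 / 0.9957 = 83752.97
Insurance premium = 0.43% × 83752.97 = 360.14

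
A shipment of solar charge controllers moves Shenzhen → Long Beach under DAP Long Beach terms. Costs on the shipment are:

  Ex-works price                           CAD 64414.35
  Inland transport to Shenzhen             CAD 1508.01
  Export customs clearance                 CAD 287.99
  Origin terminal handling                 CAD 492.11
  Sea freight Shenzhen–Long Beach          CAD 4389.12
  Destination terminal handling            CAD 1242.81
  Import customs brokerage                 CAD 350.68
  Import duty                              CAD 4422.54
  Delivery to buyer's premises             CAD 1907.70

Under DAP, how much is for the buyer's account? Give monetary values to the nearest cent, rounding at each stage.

DAP: the seller bears all costs to the named destination except import duty and clearance.
Seller's account: goods 64414.35 + inland to port 1508.01 + export clearance 287.99 + origin terminal 492.11 + freight 4389.12 + destination terminal 1242.81 + delivery 1907.70 = 74242.09
Buyer's account: brokerage 350.68 + duty 4422.54 = 4773.22

Buyer's account: CAD 4773.22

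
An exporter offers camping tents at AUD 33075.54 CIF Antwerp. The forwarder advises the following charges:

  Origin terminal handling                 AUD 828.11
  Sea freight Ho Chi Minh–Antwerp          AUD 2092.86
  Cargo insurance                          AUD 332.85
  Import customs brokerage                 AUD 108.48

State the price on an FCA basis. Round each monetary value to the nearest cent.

FCA price: AUD 29821.72

Not relevant to the conversion: brokerage — on the buyer under both terms; not part of either seller's price.
From CIF to FCA, the seller no longer bears: origin terminal, freight, insurance.
FCA price = 33075.54 − 828.11 − 2092.86 − 332.85 = 29821.72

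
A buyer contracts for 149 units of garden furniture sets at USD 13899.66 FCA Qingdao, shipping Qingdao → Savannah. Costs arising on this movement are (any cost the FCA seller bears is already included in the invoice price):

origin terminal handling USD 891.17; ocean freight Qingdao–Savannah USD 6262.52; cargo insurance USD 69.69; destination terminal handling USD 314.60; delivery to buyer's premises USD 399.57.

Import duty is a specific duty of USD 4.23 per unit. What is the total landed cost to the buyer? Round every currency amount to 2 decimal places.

Total landed cost: USD 22467.48

FCA: the seller delivers export-cleared goods to the carrier; the buyer bears costs from that point.
CIF value = FCA price + origin terminal + freight + insurance = 13899.66 + 891.17 + 6262.52 + 69.69 = 21123.04
Import duty = 149 × 4.23 = 630.27
Buyer bears: origin terminal 891.17 + freight 6262.52 + insurance 69.69 + destination terminal 314.60 + delivery 399.57 + duty 630.27 = 8567.82
Landed cost = invoice 13899.66 + 8567.82 = 22467.48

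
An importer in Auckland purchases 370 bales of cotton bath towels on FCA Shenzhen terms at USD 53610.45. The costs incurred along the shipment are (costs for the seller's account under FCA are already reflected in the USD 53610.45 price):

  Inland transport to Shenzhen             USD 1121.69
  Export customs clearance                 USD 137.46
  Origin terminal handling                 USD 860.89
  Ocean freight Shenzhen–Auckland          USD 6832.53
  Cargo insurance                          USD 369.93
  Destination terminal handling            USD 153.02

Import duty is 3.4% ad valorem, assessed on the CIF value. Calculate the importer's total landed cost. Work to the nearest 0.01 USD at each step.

Total landed cost: USD 63923.73

FCA: the seller delivers export-cleared goods to the carrier; the buyer bears costs from that point.
Already in the invoice (seller's account under FCA): inland to port, export clearance — exclude.
CIF value = FCA price + origin terminal + freight + insurance = 53610.45 + 860.89 + 6832.53 + 369.93 = 61673.80
Import duty = 61673.80 × 3.4% = 2096.91
Buyer bears: origin terminal 860.89 + freight 6832.53 + insurance 369.93 + destination terminal 153.02 + duty 2096.91 = 10313.28
Landed cost = invoice 53610.45 + 10313.28 = 63923.73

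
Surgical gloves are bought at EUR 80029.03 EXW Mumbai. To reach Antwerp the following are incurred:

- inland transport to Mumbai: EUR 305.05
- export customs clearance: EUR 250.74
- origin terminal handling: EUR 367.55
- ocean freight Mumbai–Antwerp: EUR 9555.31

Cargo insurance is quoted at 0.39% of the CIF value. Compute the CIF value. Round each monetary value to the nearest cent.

CIF value: EUR 90862.04

Let C be the CIF value. C = EXW price + pre-shipment costs + freight + 0.39% × C
C − 0.39% × C = 80029.03 + 305.05 + 250.74 + 367.55 + 9555.31
0.9961 × C = 90507.68
C = 90507.68 / 0.9961 = 90862.04
Insurance premium = 0.39% × 90862.04 = 354.36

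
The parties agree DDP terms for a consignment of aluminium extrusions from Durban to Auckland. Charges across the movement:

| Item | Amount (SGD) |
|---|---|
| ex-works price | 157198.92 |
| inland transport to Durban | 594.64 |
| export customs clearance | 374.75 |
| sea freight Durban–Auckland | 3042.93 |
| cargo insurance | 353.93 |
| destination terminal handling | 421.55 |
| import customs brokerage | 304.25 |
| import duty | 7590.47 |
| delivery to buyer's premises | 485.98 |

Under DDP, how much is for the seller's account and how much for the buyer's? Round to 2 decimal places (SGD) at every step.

Seller: SGD 170367.42; buyer: SGD 0.00

DDP: the seller bears all costs including import duty.
Seller's account: goods 157198.92 + inland to port 594.64 + export clearance 374.75 + freight 3042.93 + insurance 353.93 + destination terminal 421.55 + brokerage 304.25 + duty 7590.47 + delivery 485.98 = 170367.42
Buyer's account: 0.00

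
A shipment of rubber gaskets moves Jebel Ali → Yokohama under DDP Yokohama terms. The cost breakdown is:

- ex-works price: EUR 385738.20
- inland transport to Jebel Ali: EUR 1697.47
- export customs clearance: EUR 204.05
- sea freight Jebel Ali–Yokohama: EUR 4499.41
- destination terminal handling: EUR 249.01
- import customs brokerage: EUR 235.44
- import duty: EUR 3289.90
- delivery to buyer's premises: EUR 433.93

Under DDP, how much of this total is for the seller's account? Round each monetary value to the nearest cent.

DDP: the seller bears all costs including import duty.
Seller's account: goods 385738.20 + inland to port 1697.47 + export clearance 204.05 + freight 4499.41 + destination terminal 249.01 + brokerage 235.44 + duty 3289.90 + delivery 433.93 = 396347.41
Buyer's account: 0.00

Seller's account: EUR 396347.41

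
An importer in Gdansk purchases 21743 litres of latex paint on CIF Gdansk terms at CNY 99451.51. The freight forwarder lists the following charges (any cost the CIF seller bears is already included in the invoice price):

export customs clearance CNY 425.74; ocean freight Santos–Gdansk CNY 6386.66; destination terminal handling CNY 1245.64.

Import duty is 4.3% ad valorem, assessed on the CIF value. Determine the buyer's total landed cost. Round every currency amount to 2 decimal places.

CIF: the seller pays costs through ocean freight and marine insurance to the destination port.
Already in the invoice (seller's account under CIF): export clearance, freight — exclude.
The CIF price already equals the CIF value: 99451.51
Import duty = 99451.51 × 4.3% = 4276.41
Buyer bears: destination terminal 1245.64 + duty 4276.41 = 5522.05
Landed cost = invoice 99451.51 + 5522.05 = 104973.56

Total landed cost: CNY 104973.56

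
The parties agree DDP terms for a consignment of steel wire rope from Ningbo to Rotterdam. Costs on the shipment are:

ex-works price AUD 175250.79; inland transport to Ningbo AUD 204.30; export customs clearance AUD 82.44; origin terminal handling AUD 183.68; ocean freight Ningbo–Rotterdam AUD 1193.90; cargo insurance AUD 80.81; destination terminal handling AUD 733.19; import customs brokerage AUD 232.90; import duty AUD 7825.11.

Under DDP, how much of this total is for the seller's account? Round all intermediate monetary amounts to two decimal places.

Seller's account: AUD 185787.12

DDP: the seller bears all costs including import duty.
Seller's account: goods 175250.79 + inland to port 204.30 + export clearance 82.44 + origin terminal 183.68 + freight 1193.90 + insurance 80.81 + destination terminal 733.19 + brokerage 232.90 + duty 7825.11 = 185787.12
Buyer's account: 0.00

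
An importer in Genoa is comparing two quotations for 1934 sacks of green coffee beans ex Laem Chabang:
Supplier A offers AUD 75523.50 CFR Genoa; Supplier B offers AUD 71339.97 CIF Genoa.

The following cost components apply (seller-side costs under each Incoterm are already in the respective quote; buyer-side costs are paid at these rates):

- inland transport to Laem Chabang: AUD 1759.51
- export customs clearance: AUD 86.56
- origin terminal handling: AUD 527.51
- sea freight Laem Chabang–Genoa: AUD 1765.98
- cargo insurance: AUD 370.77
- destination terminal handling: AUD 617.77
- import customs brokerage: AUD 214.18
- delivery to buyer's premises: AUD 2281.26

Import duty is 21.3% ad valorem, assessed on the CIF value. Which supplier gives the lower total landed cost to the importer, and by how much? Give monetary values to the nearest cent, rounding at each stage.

Supplier B is cheaper by AUD 5524.37

Supplier A (CFR):
CIF value = CFR price + insurance = 75523.50 + 370.77 = 75894.27
Import duty = 75894.27 × 21.3% = 16165.48
Buyer bears (A): 370.77 + 617.77 + 214.18 + 2281.26 = 3483.98
Landed cost (A) = invoice 75523.50 + 3483.98 + duty 16165.48 = 95172.96
Supplier B (CIF):
The CIF price already equals the CIF value: 71339.97
Import duty = 71339.97 × 21.3% = 15195.41
Buyer bears (B): 617.77 + 214.18 + 2281.26 = 3113.21
Landed cost (B) = invoice 71339.97 + 3113.21 + duty 15195.41 = 89648.59
Difference = |95172.96 − 89648.59| = 5524.37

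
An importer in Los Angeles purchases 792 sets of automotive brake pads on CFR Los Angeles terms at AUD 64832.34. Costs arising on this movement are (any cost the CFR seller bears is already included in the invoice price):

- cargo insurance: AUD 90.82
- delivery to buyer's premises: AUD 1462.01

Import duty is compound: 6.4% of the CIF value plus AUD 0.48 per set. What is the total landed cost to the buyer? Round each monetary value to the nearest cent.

CFR: the seller pays costs through ocean freight to the destination port, but not insurance.
CIF value = CFR price + insurance = 64832.34 + 90.82 = 64923.16
Ad valorem component: 64923.16 × 6.4% = 4155.08
Specific component: 792 × 0.48 = 380.16
Import duty = 4155.08 + 380.16 = 4535.24
Buyer bears: insurance 90.82 + delivery 1462.01 + duty 4535.24 = 6088.07
Landed cost = invoice 64832.34 + 6088.07 = 70920.41

Total landed cost: AUD 70920.41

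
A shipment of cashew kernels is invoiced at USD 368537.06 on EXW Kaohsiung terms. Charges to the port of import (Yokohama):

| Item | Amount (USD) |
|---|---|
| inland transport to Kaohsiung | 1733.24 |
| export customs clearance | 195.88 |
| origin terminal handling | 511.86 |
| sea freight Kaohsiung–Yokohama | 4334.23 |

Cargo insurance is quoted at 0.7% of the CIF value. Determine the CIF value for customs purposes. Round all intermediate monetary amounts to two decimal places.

CIF value: USD 377957.98

Let C be the CIF value. C = EXW price + pre-shipment costs + freight + 0.7% × C
C − 0.7% × C = 368537.06 + 1733.24 + 195.88 + 511.86 + 4334.23
0.993 × C = 375312.27
C = 375312.27 / 0.993 = 377957.98
Insurance premium = 0.7% × 377957.98 = 2645.71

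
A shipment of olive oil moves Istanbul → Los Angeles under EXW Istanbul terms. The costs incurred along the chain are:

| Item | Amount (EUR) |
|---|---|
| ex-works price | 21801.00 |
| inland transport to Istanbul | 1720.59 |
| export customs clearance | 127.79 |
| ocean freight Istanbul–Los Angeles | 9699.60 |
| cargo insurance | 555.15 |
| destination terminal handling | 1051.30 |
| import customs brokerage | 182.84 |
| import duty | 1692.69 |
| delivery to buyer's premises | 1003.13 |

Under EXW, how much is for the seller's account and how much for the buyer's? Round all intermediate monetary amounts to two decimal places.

Seller: EUR 21801.00; buyer: EUR 16033.09

EXW: the seller makes goods available at their premises; the buyer bears all onward costs.
Seller's account: goods 21801.00 = 21801.00
Buyer's account: inland to port 1720.59 + export clearance 127.79 + freight 9699.60 + insurance 555.15 + destination terminal 1051.30 + brokerage 182.84 + duty 1692.69 + delivery 1003.13 = 16033.09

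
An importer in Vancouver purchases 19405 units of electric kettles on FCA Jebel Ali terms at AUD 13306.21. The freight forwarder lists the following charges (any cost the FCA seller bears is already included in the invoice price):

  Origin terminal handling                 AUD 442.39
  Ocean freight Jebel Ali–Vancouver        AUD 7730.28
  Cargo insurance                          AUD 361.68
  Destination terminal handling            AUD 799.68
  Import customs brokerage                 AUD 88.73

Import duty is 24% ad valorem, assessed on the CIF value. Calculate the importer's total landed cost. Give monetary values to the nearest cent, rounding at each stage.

Total landed cost: AUD 27970.70

FCA: the seller delivers export-cleared goods to the carrier; the buyer bears costs from that point.
CIF value = FCA price + origin terminal + freight + insurance = 13306.21 + 442.39 + 7730.28 + 361.68 = 21840.56
Import duty = 21840.56 × 24% = 5241.73
Buyer bears: origin terminal 442.39 + freight 7730.28 + insurance 361.68 + destination terminal 799.68 + brokerage 88.73 + duty 5241.73 = 14664.49
Landed cost = invoice 13306.21 + 14664.49 = 27970.70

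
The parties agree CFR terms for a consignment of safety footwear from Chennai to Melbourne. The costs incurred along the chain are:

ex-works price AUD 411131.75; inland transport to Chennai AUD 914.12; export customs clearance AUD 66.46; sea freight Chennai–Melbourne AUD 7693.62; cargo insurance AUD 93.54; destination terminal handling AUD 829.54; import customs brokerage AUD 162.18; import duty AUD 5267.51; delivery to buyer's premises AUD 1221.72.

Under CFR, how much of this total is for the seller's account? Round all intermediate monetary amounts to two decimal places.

CFR: the seller pays costs through ocean freight to the destination port, but not insurance.
Seller's account: goods 411131.75 + inland to port 914.12 + export clearance 66.46 + freight 7693.62 = 419805.95
Buyer's account: insurance 93.54 + destination terminal 829.54 + brokerage 162.18 + duty 5267.51 + delivery 1221.72 = 7574.49

Seller's account: AUD 419805.95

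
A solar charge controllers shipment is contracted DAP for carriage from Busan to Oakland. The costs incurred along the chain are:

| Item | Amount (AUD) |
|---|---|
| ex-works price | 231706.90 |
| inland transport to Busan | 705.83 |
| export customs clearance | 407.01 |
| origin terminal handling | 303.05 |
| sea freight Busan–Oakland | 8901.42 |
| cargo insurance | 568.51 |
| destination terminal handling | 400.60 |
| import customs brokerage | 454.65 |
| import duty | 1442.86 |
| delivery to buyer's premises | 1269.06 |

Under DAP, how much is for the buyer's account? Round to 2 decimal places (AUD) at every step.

DAP: the seller bears all costs to the named destination except import duty and clearance.
Seller's account: goods 231706.90 + inland to port 705.83 + export clearance 407.01 + origin terminal 303.05 + freight 8901.42 + insurance 568.51 + destination terminal 400.60 + delivery 1269.06 = 244262.38
Buyer's account: brokerage 454.65 + duty 1442.86 = 1897.51

Buyer's account: AUD 1897.51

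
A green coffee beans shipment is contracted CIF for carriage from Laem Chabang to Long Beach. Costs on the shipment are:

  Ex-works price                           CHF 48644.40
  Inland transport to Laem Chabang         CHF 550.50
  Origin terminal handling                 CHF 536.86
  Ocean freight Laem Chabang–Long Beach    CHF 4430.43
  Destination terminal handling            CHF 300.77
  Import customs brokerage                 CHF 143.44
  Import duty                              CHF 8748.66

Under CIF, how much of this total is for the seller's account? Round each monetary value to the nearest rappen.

Seller's account: CHF 54162.19

CIF: the seller pays costs through ocean freight and marine insurance to the destination port.
Seller's account: goods 48644.40 + inland to port 550.50 + origin terminal 536.86 + freight 4430.43 = 54162.19
Buyer's account: destination terminal 300.77 + brokerage 143.44 + duty 8748.66 = 9192.87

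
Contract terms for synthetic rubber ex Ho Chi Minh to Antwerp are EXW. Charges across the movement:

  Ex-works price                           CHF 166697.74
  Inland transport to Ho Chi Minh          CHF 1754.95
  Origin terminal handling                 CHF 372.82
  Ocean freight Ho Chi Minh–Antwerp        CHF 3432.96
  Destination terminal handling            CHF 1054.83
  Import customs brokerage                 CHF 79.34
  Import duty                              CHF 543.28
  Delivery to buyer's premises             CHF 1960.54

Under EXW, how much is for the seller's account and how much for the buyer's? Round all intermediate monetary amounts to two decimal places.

Seller: CHF 166697.74; buyer: CHF 9198.72

EXW: the seller makes goods available at their premises; the buyer bears all onward costs.
Seller's account: goods 166697.74 = 166697.74
Buyer's account: inland to port 1754.95 + origin terminal 372.82 + freight 3432.96 + destination terminal 1054.83 + brokerage 79.34 + duty 543.28 + delivery 1960.54 = 9198.72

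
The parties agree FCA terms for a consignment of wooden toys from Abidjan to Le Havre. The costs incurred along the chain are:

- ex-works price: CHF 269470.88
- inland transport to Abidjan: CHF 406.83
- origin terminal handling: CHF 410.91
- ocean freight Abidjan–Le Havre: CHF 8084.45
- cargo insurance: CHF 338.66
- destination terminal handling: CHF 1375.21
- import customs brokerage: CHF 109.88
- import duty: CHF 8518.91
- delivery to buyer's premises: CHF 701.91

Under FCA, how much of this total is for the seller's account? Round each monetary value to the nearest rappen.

Seller's account: CHF 269877.71

FCA: the seller delivers export-cleared goods to the carrier; the buyer bears costs from that point.
Seller's account: goods 269470.88 + inland to port 406.83 = 269877.71
Buyer's account: origin terminal 410.91 + freight 8084.45 + insurance 338.66 + destination terminal 1375.21 + brokerage 109.88 + duty 8518.91 + delivery 701.91 = 19539.93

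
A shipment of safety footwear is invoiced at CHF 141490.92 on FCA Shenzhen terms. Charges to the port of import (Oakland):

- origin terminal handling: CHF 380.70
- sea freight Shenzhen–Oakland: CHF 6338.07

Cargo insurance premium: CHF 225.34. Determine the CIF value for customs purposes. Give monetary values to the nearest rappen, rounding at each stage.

CIF = FCA price + pre-shipment costs + freight + insurance
CIF = 141490.92 + 380.70 + 6338.07 + 225.34 = 148435.03

CIF value: CHF 148435.03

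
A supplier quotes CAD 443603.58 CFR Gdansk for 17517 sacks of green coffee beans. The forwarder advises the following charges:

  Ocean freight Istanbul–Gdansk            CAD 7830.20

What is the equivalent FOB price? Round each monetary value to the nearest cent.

From CFR to FOB, the seller no longer bears: freight.
FOB price = 443603.58 − 7830.20 = 435773.38

FOB price: CAD 435773.38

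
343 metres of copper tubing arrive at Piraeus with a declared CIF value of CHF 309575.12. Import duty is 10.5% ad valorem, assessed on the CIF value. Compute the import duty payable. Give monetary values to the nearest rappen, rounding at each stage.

Import duty = 309575.12 × 10.5% = 32505.39

Import duty: CHF 32505.39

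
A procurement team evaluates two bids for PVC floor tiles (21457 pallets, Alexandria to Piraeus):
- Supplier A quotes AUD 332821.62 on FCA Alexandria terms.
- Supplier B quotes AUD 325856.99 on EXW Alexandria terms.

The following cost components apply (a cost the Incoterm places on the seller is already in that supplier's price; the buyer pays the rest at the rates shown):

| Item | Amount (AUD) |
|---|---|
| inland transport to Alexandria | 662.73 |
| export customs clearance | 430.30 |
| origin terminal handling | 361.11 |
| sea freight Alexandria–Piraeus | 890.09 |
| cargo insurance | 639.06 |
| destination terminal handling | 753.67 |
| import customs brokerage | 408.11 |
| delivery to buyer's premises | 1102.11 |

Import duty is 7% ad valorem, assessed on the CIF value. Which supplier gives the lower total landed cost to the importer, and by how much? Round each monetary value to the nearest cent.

Supplier A (FCA):
CIF value = FCA price + origin terminal + freight + insurance = 332821.62 + 361.11 + 890.09 + 639.06 = 334711.88
Import duty = 334711.88 × 7% = 23429.83
Buyer bears (A): 361.11 + 890.09 + 639.06 + 753.67 + 408.11 + 1102.11 = 4154.15
Landed cost (A) = invoice 332821.62 + 4154.15 + duty 23429.83 = 360405.60
Supplier B (EXW):
CIF value = EXW price + inland to port + export clearance + origin terminal + freight + insurance = 325856.99 + 662.73 + 430.30 + 361.11 + 890.09 + 639.06 = 328840.28
Import duty = 328840.28 × 7% = 23018.82
Buyer bears (B): 662.73 + 430.30 + 361.11 + 890.09 + 639.06 + 753.67 + 408.11 + 1102.11 = 5247.18
Landed cost (B) = invoice 325856.99 + 5247.18 + duty 23018.82 = 354122.99
Difference = |360405.60 − 354122.99| = 6282.61

Supplier B is cheaper by AUD 6282.61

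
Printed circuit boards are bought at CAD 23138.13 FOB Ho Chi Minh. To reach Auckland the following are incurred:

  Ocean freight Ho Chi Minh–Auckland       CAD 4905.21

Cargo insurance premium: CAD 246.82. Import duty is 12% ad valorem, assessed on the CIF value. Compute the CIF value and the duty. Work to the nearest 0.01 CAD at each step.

CIF = FOB price + freight + insurance
CIF = 23138.13 + 4905.21 + 246.82 = 28290.16
Import duty = 28290.16 × 12% = 3394.82

CIF value: CAD 28290.16; import duty: CAD 3394.82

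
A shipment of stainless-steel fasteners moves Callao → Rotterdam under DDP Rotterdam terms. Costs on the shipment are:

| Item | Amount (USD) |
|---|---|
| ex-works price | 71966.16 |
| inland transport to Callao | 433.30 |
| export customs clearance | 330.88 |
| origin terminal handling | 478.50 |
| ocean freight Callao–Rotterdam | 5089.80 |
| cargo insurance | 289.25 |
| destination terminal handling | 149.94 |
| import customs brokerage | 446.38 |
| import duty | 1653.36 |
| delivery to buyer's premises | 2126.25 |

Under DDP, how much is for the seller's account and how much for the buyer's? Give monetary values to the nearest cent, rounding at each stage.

DDP: the seller bears all costs including import duty.
Seller's account: goods 71966.16 + inland to port 433.30 + export clearance 330.88 + origin terminal 478.50 + freight 5089.80 + insurance 289.25 + destination terminal 149.94 + brokerage 446.38 + duty 1653.36 + delivery 2126.25 = 82963.82
Buyer's account: 0.00

Seller: USD 82963.82; buyer: USD 0.00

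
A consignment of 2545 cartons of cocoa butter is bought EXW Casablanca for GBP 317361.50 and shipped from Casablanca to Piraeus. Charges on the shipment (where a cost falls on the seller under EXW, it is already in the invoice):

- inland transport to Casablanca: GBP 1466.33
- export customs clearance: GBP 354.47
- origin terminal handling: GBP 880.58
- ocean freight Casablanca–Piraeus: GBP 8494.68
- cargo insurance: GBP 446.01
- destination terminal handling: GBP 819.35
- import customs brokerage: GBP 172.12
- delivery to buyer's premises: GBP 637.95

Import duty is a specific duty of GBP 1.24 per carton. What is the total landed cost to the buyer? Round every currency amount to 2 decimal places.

EXW: the seller makes goods available at their premises; the buyer bears all onward costs.
CIF value = EXW price + inland to port + export clearance + origin terminal + freight + insurance = 317361.50 + 1466.33 + 354.47 + 880.58 + 8494.68 + 446.01 = 329003.57
Import duty = 2545 × 1.24 = 3155.80
Buyer bears: inland to port 1466.33 + export clearance 354.47 + origin terminal 880.58 + freight 8494.68 + insurance 446.01 + destination terminal 819.35 + brokerage 172.12 + delivery 637.95 + duty 3155.80 = 16427.29
Landed cost = invoice 317361.50 + 16427.29 = 333788.79

Total landed cost: GBP 333788.79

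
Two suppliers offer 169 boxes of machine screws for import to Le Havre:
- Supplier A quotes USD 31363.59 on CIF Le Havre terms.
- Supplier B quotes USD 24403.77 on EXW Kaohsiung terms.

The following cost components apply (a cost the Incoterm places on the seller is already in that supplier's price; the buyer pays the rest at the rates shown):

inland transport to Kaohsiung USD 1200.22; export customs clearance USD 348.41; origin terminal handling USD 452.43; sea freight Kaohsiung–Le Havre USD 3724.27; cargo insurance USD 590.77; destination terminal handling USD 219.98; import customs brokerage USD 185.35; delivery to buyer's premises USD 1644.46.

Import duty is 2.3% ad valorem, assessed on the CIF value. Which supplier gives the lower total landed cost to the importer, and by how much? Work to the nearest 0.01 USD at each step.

Supplier A (CIF):
The CIF price already equals the CIF value: 31363.59
Import duty = 31363.59 × 2.3% = 721.36
Buyer bears (A): 219.98 + 185.35 + 1644.46 = 2049.79
Landed cost (A) = invoice 31363.59 + 2049.79 + duty 721.36 = 34134.74
Supplier B (EXW):
CIF value = EXW price + inland to port + export clearance + origin terminal + freight + insurance = 24403.77 + 1200.22 + 348.41 + 452.43 + 3724.27 + 590.77 = 30719.87
Import duty = 30719.87 × 2.3% = 706.56
Buyer bears (B): 1200.22 + 348.41 + 452.43 + 3724.27 + 590.77 + 219.98 + 185.35 + 1644.46 = 8365.89
Landed cost (B) = invoice 24403.77 + 8365.89 + duty 706.56 = 33476.22
Difference = |34134.74 − 33476.22| = 658.52

Supplier B is cheaper by USD 658.52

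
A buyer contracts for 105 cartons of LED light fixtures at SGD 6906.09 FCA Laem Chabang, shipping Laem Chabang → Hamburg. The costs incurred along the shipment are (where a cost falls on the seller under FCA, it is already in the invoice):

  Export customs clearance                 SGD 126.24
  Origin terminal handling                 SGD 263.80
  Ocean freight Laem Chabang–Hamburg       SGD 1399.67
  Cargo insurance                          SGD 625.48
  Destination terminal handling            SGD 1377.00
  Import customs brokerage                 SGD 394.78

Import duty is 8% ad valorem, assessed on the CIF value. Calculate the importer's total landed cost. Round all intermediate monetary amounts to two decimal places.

FCA: the seller delivers export-cleared goods to the carrier; the buyer bears costs from that point.
Already in the invoice (seller's account under FCA): export clearance — exclude.
CIF value = FCA price + origin terminal + freight + insurance = 6906.09 + 263.80 + 1399.67 + 625.48 = 9195.04
Import duty = 9195.04 × 8% = 735.60
Buyer bears: origin terminal 263.80 + freight 1399.67 + insurance 625.48 + destination terminal 1377.00 + brokerage 394.78 + duty 735.60 = 4796.33
Landed cost = invoice 6906.09 + 4796.33 = 11702.42

Total landed cost: SGD 11702.42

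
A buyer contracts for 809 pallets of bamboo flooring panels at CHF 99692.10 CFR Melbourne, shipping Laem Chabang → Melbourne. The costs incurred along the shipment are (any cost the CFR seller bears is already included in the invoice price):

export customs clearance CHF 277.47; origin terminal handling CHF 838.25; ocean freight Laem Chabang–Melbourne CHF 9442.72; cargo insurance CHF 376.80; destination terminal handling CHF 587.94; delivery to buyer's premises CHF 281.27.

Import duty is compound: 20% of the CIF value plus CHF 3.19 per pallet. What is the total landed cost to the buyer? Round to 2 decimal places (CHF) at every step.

CFR: the seller pays costs through ocean freight to the destination port, but not insurance.
Already in the invoice (seller's account under CFR): export clearance, origin terminal, freight — exclude.
CIF value = CFR price + insurance = 99692.10 + 376.80 = 100068.90
Ad valorem component: 100068.90 × 20% = 20013.78
Specific component: 809 × 3.19 = 2580.71
Import duty = 20013.78 + 2580.71 = 22594.49
Buyer bears: insurance 376.80 + destination terminal 587.94 + delivery 281.27 + duty 22594.49 = 23840.50
Landed cost = invoice 99692.10 + 23840.50 = 123532.60

Total landed cost: CHF 123532.60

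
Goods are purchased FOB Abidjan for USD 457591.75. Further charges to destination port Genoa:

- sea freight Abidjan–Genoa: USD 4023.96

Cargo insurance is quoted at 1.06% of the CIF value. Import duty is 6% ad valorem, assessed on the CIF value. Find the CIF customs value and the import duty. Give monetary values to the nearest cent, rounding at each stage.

CIF value: USD 466561.26; import duty: USD 27993.68

Let C be the CIF value. C = FOB price + freight + 1.06% × C
C − 1.06% × C = 457591.75 + 4023.96
0.9894 × C = 461615.71
C = 461615.71 / 0.9894 = 466561.26
Insurance premium = 1.06% × 466561.26 = 4945.55
Import duty = 466561.26 × 6% = 27993.68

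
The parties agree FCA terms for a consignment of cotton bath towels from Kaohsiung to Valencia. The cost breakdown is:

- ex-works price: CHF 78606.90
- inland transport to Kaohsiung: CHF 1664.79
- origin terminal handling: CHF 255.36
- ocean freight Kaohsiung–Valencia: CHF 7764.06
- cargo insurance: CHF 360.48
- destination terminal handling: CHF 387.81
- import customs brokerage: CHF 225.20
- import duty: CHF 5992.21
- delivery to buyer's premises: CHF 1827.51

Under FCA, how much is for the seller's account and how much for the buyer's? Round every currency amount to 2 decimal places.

Seller: CHF 80271.69; buyer: CHF 16812.63

FCA: the seller delivers export-cleared goods to the carrier; the buyer bears costs from that point.
Seller's account: goods 78606.90 + inland to port 1664.79 = 80271.69
Buyer's account: origin terminal 255.36 + freight 7764.06 + insurance 360.48 + destination terminal 387.81 + brokerage 225.20 + duty 5992.21 + delivery 1827.51 = 16812.63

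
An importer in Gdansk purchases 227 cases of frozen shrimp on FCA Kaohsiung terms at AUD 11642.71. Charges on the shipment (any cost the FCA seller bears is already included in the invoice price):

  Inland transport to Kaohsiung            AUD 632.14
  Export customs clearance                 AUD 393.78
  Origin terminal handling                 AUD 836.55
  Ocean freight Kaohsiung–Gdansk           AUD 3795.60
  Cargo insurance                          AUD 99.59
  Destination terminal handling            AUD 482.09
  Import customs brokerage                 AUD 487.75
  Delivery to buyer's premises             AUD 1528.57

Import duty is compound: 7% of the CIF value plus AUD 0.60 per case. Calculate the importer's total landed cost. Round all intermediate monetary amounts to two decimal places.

FCA: the seller delivers export-cleared goods to the carrier; the buyer bears costs from that point.
Already in the invoice (seller's account under FCA): inland to port, export clearance — exclude.
CIF value = FCA price + origin terminal + freight + insurance = 11642.71 + 836.55 + 3795.60 + 99.59 = 16374.45
Ad valorem component: 16374.45 × 7% = 1146.21
Specific component: 227 × 0.60 = 136.20
Import duty = 1146.21 + 136.20 = 1282.41
Buyer bears: origin terminal 836.55 + freight 3795.60 + insurance 99.59 + destination terminal 482.09 + brokerage 487.75 + delivery 1528.57 + duty 1282.41 = 8512.56
Landed cost = invoice 11642.71 + 8512.56 = 20155.27

Total landed cost: AUD 20155.27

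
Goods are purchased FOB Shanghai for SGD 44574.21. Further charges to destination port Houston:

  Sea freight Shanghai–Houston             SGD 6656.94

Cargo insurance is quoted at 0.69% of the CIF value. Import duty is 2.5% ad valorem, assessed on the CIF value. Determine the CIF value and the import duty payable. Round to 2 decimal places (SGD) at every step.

CIF value: SGD 51587.10; import duty: SGD 1289.68

Let C be the CIF value. C = FOB price + freight + 0.69% × C
C − 0.69% × C = 44574.21 + 6656.94
0.9931 × C = 51231.15
C = 51231.15 / 0.9931 = 51587.10
Insurance premium = 0.69% × 51587.10 = 355.95
Import duty = 51587.10 × 2.5% = 1289.68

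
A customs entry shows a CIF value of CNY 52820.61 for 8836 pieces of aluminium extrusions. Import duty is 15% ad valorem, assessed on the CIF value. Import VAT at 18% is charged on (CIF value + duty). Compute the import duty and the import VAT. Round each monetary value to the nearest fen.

Import duty: CNY 7923.09; import VAT: CNY 10933.87

Import duty = 52820.61 × 15% = 7923.09
VAT base = CIF + duty = 52820.61 + 7923.09 = 60743.70
Import VAT = 60743.70 × 18% = 10933.87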